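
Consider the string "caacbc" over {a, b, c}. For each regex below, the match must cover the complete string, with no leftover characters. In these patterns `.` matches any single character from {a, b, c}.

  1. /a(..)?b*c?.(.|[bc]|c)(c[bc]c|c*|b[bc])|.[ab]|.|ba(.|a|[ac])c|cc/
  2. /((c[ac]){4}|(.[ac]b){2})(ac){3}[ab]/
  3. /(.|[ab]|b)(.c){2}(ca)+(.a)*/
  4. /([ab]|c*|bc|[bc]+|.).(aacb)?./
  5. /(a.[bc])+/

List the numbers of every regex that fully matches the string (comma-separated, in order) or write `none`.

4

1 → no match
2 → no match
3 → no match
4 → match
5 → no match — must start with "a"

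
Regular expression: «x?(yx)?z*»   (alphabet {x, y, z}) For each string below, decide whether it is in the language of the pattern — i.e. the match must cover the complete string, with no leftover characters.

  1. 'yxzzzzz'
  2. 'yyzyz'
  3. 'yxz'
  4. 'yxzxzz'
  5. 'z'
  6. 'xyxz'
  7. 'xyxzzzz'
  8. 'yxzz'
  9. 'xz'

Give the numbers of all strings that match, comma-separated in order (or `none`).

1 → match
2 → no match
3 → match
4 → no match
5 → match
6 → match
7 → match
8 → match
9 → match

1, 3, 5, 6, 7, 8, 9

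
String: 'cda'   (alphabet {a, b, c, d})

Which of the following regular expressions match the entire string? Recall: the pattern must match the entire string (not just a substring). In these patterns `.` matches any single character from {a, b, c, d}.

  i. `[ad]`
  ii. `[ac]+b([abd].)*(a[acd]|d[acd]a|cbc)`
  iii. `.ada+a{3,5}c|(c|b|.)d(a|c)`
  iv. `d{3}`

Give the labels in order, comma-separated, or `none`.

i → no match
ii → no match
iii → match
iv → no match — must start with 'd'

iii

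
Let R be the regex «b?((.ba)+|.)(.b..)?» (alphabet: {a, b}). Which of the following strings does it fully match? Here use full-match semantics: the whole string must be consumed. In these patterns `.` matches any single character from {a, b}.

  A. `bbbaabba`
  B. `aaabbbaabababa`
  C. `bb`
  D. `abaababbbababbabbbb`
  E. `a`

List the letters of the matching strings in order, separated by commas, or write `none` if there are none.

A, C, E

A → match
B → no match
C → match
D → no match
E → match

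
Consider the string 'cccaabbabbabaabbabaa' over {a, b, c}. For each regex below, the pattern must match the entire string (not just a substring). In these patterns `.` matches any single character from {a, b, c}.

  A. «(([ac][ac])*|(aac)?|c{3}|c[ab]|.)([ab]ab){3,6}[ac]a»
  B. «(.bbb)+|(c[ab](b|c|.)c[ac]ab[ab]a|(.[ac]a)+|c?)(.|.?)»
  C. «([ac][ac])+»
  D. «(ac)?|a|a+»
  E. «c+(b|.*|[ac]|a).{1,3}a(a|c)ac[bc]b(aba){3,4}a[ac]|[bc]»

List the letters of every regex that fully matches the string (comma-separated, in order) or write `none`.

A

A → match
B → no match
C → no match
D → no match
E → no match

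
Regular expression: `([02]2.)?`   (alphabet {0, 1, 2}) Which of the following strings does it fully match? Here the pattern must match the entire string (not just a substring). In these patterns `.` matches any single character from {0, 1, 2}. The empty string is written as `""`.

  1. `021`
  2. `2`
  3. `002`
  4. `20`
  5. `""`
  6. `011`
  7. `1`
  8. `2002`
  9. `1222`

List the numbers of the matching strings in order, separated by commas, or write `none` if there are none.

1 → match
2 → no match
3 → no match
4 → no match
5 → match
6 → no match
7 → no match
8 → no match
9 → no match

1, 5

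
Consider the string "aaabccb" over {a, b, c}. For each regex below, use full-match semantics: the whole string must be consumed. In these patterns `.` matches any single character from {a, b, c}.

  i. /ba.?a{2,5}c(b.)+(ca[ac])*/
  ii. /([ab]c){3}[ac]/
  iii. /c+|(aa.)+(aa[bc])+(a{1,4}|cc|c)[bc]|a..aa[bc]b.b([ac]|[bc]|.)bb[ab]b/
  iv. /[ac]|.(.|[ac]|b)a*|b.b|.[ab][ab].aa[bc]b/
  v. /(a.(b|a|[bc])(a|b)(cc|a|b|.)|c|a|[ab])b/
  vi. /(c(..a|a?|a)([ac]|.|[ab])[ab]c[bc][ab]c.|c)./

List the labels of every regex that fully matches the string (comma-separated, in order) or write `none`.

i → no match — must start with "ba"
ii → no match
iii → no match
iv → no match
v → match
vi → no match — must start with "c"

v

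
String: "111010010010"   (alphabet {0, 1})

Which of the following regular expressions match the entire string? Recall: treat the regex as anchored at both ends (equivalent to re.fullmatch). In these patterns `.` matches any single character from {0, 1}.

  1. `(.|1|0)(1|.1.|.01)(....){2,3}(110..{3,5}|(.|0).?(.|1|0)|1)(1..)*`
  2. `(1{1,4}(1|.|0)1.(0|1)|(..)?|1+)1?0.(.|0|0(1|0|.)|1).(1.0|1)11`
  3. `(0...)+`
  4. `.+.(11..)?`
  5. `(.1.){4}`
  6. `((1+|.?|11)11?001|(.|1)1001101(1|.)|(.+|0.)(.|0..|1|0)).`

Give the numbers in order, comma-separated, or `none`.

1 → match
2 → no match — must end with "11"
3 → no match — must start with "0"
4 → match
5 → match
6 → match

1, 4, 5, 6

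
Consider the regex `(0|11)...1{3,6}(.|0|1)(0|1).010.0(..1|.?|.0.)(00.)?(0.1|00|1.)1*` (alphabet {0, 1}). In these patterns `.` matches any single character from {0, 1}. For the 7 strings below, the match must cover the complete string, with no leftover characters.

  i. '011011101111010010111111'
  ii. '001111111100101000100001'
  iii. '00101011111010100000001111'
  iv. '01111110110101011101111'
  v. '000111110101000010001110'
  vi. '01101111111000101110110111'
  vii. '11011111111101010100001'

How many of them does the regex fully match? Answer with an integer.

3

i → no match
ii → match
iii → no match
iv → match
v → no match
vi → no match
vii → match
Total matched: 3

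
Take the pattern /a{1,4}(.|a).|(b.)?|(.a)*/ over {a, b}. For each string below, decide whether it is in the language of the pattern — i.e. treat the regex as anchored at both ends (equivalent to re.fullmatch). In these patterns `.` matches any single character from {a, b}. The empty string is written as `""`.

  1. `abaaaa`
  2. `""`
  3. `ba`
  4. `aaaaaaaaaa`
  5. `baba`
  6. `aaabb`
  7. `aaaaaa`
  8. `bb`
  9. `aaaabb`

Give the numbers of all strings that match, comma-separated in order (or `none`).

2, 3, 4, 5, 6, 7, 8, 9

1 → no match
2 → match
3 → match
4 → match
5 → match
6 → match
7 → match
8 → match
9 → match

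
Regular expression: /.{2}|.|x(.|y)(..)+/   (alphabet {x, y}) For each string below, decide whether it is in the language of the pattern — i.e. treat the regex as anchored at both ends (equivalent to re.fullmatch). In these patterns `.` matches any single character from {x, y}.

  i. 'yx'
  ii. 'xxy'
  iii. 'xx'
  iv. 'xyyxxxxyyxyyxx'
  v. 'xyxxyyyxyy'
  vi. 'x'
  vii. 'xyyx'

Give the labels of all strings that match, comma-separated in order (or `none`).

i, iii, iv, v, vi, vii

i → match
ii → no match
iii → match
iv → match
v → match
vi → match
vii → match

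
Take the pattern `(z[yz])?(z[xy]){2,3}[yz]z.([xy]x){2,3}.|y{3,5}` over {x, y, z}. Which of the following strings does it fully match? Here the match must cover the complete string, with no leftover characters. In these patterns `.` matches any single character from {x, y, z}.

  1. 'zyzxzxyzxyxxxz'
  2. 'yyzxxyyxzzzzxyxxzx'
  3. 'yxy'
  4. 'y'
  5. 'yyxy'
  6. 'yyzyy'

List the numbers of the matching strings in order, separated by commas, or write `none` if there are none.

1 → match
2 → no match
3. 'yxy' → no match
4. 'y' → no match
5. 'yyxy' → no match
6. 'yyzyy' → no match

1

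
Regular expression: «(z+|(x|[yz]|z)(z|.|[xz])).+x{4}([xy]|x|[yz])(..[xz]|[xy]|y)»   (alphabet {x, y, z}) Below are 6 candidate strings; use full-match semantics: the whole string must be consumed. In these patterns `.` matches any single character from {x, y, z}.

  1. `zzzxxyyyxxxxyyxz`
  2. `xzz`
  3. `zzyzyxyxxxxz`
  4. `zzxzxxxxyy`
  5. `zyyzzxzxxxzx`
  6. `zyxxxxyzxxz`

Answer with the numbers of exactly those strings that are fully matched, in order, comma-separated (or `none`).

1 → match
2 → no match
3 → no match
4 → match
5 → no match
6 → no match

1, 4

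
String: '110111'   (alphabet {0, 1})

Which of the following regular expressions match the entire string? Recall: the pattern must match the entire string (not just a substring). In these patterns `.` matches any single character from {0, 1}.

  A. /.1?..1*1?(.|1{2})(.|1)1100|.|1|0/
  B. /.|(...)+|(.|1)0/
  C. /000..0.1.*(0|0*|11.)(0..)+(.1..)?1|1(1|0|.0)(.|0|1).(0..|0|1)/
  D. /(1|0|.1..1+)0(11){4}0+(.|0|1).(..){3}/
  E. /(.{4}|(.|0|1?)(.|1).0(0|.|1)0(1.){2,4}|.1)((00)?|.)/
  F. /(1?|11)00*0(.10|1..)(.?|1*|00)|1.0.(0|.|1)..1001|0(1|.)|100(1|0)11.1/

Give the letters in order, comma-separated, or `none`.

B, C

A → no match
B → match
C → match
D → no match
E → no match
F → no match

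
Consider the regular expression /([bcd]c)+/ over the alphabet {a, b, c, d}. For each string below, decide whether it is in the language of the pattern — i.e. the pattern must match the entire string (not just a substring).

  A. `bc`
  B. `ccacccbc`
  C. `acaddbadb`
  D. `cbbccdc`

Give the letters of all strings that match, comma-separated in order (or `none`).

A

A. `bc` → match
B. `ccacccbc` → no match
C. `acaddbadb` → no match — must end with `c`
D. `cbbccdc` → no match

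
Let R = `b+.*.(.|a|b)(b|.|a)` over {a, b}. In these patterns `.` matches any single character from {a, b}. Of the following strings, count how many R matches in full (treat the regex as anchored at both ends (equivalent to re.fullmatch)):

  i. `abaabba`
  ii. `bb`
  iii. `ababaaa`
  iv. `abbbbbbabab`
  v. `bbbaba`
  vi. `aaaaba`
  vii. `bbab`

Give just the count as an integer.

i → no match — must start with `b`
ii → no match
iii → no match — must start with `b`
iv → no match — must start with `b`
v → match
vi → no match — must start with `b`
vii → match
Total matched: 2

2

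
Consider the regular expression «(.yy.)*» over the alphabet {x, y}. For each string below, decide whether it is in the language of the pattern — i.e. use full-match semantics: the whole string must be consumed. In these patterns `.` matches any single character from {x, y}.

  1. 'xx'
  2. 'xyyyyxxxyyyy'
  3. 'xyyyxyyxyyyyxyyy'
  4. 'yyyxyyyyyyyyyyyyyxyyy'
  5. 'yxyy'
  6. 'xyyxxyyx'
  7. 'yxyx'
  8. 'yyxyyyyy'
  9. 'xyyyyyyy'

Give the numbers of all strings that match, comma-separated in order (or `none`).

1 → no match
2 → no match
3 → match
4 → no match
5 → no match
6 → match
7 → no match
8 → no match
9 → match

3, 6, 9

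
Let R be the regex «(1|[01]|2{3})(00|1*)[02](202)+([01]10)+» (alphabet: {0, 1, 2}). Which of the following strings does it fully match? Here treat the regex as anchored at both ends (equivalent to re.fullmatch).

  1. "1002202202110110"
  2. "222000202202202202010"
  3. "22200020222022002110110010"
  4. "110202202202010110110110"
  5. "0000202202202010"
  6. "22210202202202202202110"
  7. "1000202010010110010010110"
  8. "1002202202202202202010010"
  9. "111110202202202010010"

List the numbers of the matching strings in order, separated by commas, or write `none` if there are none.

1, 2, 4, 5, 6, 7, 8, 9

1 → match
2 → match
3 → no match
4 → match
5 → match
6 → match
7 → match
8 → match
9 → match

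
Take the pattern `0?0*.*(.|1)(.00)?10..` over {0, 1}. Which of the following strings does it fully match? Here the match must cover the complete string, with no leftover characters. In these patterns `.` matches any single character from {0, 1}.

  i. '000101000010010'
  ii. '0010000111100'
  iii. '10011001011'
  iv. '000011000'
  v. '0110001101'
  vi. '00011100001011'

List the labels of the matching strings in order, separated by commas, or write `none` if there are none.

i → no match
ii → no match
iii → match
iv → match
v → no match
vi → match

iii, iv, vi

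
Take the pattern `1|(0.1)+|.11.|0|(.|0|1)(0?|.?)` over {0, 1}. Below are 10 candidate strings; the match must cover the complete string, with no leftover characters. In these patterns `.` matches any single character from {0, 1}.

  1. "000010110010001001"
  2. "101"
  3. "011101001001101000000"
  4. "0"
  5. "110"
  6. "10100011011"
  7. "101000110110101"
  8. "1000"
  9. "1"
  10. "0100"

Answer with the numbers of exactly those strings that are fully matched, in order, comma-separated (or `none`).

4, 9

1 → no match
2 → no match
3 → no match
4 → match
5 → no match
6 → no match
7 → no match
8 → no match
9 → match
10 → no match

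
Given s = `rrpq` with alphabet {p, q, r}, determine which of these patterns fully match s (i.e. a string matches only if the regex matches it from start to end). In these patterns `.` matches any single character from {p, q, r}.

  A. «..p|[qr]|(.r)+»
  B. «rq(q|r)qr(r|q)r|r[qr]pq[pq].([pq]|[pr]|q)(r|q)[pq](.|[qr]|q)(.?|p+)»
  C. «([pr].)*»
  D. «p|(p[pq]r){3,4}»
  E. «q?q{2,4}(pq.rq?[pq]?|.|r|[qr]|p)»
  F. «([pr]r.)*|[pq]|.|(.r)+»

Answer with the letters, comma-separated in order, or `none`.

A → no match
B → no match
C → match
D → no match — must start with `p`
E → no match
F → no match

C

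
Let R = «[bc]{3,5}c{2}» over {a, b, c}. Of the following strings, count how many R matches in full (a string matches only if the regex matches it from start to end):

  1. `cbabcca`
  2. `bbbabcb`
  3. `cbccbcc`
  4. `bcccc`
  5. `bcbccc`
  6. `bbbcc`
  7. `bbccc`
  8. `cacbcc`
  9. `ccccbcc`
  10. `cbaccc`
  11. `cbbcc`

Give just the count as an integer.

7

1 → no match — must end with `c`
2 → no match — must end with `c`
3 → match
4 → match
5 → match
6 → match
7 → match
8 → no match
9 → match
10 → no match
11 → match
Total matched: 7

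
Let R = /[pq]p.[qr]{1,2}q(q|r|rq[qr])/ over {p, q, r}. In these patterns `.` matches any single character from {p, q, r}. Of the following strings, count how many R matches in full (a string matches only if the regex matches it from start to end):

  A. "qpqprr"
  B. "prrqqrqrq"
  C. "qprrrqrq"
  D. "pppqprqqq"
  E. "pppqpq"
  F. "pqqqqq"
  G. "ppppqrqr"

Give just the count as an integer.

0

A → no match
B → no match
C → no match
D → no match
E → no match
F → no match
G → no match
Total matched: 0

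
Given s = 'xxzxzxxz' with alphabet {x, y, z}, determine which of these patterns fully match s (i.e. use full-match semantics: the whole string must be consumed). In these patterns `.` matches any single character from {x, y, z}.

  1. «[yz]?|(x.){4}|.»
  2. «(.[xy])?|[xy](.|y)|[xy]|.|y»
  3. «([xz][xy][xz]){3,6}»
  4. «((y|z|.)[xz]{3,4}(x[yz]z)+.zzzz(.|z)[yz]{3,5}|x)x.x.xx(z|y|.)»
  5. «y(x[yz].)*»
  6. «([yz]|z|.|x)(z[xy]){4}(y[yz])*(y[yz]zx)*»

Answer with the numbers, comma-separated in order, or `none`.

1 → no match
2 → no match
3 → no match
4 → match
5 → no match — must start with 'y'
6 → no match

4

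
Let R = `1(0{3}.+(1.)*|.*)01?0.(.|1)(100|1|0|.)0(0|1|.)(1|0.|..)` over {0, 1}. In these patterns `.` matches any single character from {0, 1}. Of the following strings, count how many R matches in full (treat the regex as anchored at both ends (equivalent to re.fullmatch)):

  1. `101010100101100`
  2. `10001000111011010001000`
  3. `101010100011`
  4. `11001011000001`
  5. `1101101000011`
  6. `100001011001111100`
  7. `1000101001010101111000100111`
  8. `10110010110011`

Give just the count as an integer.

3

1 → no match
2 → no match
3 → match
4 → no match
5 → no match
6 → no match
7 → match
8 → match
Total matched: 3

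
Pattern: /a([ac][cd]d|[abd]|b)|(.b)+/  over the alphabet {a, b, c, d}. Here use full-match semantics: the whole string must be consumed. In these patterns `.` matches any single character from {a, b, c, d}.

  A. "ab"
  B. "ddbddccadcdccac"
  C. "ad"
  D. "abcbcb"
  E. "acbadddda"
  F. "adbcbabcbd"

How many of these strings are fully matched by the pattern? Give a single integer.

3

A → match
B → no match
C → match
D → match
E → no match
F → no match
Total matched: 3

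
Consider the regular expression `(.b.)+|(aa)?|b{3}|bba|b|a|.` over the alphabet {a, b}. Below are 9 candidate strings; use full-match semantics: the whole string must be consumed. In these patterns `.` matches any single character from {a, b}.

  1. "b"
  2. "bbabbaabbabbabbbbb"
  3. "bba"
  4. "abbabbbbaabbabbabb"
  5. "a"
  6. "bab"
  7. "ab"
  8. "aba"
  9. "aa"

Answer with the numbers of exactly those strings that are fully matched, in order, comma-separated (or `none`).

1, 2, 3, 4, 5, 8, 9

1 → match
2 → match
3 → match
4 → match
5 → match
6 → no match
7 → no match
8 → match
9 → match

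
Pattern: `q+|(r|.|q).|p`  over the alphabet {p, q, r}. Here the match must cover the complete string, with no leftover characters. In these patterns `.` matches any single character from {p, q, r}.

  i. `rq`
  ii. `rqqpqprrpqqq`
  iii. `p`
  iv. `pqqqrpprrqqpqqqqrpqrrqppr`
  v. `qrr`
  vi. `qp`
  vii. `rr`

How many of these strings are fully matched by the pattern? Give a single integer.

i → match
ii → no match
iii → match
iv → no match
v → no match
vi → match
vii → match
Total matched: 4

4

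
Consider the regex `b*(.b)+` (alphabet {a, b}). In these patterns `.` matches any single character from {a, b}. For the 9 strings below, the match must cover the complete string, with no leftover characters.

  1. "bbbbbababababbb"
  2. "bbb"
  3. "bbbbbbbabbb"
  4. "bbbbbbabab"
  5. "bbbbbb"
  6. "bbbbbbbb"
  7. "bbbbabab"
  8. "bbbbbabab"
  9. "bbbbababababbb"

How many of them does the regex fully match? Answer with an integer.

9

1 → match
2. "bbb" → match
3. "bbbbbbbabbb" → match
4. "bbbbbbabab" → match
5. "bbbbbb" → match
6. "bbbbbbbb" → match
7. "bbbbabab" → match
8. "bbbbbabab" → match
9 → match
Total matched: 9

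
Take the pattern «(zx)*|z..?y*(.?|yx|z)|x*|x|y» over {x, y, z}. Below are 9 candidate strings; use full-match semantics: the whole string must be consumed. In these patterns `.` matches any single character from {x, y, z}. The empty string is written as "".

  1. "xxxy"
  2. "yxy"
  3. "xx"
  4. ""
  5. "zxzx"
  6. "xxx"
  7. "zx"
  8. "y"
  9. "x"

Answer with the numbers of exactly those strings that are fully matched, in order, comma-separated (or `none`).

3, 4, 5, 6, 7, 8, 9

1 → no match
2 → no match
3 → match
4 → match
5 → match
6 → match
7 → match
8 → match
9 → match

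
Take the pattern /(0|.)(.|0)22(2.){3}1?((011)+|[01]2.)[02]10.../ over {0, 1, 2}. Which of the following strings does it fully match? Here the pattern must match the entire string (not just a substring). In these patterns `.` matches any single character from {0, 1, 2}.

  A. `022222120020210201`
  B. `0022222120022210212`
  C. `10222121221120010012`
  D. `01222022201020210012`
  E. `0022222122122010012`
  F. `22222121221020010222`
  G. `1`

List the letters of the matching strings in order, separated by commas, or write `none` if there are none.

A → no match
B → match
C → match
D → match
E → match
F → match
G → no match

B, C, D, E, F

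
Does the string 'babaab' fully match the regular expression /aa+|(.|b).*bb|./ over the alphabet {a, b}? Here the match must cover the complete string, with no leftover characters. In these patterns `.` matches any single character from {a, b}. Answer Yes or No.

No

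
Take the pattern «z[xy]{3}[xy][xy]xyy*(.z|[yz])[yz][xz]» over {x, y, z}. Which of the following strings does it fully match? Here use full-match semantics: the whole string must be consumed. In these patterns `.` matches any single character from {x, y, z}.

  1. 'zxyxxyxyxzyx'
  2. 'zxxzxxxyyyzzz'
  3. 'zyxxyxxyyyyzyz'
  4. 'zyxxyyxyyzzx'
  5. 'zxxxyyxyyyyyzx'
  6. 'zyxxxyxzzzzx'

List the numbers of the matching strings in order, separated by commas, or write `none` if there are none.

1, 3, 4, 5

1 → match
2 → no match
3 → match
4 → match
5 → match
6 → no match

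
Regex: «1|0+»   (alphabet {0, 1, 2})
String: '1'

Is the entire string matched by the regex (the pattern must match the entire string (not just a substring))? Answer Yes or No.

Yes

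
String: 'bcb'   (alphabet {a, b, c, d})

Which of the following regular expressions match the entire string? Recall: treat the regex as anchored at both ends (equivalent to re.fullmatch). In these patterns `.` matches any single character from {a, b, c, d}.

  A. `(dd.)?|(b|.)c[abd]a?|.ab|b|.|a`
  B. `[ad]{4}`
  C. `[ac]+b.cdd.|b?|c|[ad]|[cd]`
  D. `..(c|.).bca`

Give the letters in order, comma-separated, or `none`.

A

A → match
B → no match
C → no match
D → no match — must end with 'bca'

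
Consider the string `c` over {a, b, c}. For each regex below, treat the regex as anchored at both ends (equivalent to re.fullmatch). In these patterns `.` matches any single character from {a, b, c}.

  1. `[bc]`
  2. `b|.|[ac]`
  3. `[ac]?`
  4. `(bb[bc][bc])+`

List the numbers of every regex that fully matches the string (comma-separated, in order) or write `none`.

1 → match
2 → match
3 → match
4 → no match — must start with `bb`

1, 2, 3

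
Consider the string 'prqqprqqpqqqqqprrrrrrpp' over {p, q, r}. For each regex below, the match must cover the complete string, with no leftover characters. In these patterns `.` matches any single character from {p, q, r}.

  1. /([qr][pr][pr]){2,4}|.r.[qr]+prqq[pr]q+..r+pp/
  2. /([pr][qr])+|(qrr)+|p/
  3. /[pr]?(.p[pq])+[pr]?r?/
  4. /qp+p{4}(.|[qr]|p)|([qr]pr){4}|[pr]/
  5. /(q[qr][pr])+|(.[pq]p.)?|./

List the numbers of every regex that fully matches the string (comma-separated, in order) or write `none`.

1 → match
2 → no match
3 → no match
4 → no match
5 → no match

1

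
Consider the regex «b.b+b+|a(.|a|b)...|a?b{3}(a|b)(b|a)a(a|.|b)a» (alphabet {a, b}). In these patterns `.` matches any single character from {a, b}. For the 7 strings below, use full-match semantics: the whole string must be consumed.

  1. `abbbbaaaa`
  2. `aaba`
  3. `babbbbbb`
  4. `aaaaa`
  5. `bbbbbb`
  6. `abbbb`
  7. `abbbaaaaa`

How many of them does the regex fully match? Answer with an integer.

1 → match
2 → no match
3 → match
4 → match
5 → match
6 → match
7 → match
Total matched: 6

6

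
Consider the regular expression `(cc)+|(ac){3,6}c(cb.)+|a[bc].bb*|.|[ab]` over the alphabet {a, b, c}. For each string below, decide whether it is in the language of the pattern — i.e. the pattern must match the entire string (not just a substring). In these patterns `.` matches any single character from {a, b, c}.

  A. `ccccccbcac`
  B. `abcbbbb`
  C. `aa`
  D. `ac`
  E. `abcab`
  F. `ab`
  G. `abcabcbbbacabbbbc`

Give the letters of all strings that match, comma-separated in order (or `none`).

B

A → no match
B → match
C → no match
D → no match
E → no match
F → no match
G → no match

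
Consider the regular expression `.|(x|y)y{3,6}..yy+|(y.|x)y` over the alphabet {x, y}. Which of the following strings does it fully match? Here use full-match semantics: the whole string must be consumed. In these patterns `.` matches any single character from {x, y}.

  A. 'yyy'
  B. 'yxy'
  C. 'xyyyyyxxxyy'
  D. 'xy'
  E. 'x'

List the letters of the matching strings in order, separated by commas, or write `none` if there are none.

A, B, D, E

A → match
B → match
C → no match
D → match
E → match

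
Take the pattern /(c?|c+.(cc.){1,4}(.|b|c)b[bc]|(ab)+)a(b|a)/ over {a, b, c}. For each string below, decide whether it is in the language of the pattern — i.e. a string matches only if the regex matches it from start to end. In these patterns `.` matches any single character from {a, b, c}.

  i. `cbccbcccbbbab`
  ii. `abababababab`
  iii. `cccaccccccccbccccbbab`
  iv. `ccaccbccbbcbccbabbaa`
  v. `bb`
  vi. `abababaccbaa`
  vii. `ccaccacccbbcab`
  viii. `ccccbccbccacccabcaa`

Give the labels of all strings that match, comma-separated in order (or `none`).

i, ii, iii, vii, viii

i → match
ii → match
iii → match
iv → no match
v → no match
vi → no match
vii → match
viii → match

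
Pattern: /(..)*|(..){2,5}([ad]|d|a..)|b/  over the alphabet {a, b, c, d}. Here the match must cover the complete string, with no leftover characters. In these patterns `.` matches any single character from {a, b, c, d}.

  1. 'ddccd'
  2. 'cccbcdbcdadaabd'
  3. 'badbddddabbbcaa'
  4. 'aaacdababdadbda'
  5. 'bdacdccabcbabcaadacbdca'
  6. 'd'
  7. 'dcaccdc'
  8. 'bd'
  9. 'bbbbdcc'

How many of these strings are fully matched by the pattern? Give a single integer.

2

1 → match
2 → no match
3 → no match
4 → no match
5 → no match
6 → no match
7 → no match
8 → match
9 → no match
Total matched: 2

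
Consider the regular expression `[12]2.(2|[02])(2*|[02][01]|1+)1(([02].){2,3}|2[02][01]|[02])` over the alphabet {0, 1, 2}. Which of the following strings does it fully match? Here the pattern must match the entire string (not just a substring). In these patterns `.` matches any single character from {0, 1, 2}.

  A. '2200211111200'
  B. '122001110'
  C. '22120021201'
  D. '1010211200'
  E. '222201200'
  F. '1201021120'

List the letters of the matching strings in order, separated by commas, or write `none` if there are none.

A → no match
B → no match
C → no match
D → no match
E → no match
F → no match

none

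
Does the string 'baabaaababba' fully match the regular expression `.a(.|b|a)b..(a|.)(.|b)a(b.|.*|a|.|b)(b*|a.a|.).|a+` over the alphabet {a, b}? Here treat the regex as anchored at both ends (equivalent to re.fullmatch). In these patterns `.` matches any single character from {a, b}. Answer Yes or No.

Yes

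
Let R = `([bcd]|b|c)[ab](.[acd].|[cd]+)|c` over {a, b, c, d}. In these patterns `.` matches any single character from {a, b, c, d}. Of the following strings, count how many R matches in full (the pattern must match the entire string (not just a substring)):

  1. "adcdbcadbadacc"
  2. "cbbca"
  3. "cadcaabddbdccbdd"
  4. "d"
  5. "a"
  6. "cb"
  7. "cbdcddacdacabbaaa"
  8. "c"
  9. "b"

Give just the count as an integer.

2

1 → no match
2 → match
3 → no match
4 → no match
5 → no match
6 → no match
7 → no match
8 → match
9 → no match
Total matched: 2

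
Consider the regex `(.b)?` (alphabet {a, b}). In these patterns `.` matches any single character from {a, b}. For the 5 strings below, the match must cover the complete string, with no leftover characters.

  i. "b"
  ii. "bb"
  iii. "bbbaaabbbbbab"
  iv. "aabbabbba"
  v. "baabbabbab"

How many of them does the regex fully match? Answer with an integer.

i. "b" → no match
ii. "bb" → match
iii → no match
iv. "aabbabbba" → no match
v. "baabbabbab" → no match
Total matched: 1

1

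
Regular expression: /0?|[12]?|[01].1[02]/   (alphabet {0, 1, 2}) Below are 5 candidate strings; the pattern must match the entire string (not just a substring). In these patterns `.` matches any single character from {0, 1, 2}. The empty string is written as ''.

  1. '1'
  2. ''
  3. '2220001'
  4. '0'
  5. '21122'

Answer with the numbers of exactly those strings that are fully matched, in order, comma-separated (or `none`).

1 → match
2 → match
3 → no match
4 → match
5 → no match

1, 2, 4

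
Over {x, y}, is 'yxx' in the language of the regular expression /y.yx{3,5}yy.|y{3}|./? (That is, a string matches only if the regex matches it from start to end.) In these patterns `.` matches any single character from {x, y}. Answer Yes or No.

No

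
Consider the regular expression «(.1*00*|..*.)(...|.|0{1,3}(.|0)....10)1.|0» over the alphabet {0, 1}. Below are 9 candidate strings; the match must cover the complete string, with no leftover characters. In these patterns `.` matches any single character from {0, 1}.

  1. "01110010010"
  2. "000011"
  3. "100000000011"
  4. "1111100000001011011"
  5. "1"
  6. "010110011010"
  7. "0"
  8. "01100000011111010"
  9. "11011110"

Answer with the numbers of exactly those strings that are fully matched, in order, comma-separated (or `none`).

1, 2, 3, 4, 6, 7, 8, 9

1. "01110010010" → match
2. "000011" → match
3. "100000000011" → match
4 → match
5. "1" → no match
6. "010110011010" → match
7. "0" → match
8 → match
9. "11011110" → match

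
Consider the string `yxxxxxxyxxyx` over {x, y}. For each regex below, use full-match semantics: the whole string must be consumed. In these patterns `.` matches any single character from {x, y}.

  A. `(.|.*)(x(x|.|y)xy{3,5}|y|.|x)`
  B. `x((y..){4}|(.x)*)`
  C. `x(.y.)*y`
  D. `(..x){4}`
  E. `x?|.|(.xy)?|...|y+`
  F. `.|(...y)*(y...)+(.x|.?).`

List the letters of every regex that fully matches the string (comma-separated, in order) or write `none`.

A → match
B → no match — must start with `x`
C → no match — must start with `x`
D → match
E → no match
F → no match

A, D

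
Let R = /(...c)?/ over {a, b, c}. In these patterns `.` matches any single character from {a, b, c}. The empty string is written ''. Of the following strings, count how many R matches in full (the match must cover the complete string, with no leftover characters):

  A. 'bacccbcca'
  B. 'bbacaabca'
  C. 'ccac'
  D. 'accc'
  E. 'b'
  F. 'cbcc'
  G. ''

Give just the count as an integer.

A. 'bacccbcca' → no match
B. 'bbacaabca' → no match
C. 'ccac' → match
D. 'accc' → match
E. 'b' → no match
F. 'cbcc' → match
G. '' → match
Total matched: 4

4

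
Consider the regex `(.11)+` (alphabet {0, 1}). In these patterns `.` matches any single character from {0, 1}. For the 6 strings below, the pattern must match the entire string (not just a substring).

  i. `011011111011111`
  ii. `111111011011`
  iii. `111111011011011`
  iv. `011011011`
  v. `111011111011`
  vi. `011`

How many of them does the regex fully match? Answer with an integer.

i → match
ii → match
iii → match
iv → match
v → match
vi → match
Total matched: 6

6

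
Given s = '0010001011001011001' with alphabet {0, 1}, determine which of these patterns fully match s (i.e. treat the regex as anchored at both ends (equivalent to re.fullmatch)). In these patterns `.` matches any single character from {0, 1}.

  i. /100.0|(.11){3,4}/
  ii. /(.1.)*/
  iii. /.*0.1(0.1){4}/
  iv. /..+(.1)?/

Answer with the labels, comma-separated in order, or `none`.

i → no match
ii → no match
iii → match
iv → match

iii, iv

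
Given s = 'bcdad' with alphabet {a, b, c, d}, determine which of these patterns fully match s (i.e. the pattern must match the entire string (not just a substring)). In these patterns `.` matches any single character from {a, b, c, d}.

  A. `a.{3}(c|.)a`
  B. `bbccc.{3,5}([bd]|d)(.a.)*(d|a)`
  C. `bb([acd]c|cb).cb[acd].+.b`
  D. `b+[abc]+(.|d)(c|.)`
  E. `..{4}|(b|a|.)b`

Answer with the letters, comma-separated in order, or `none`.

E

A → no match — must start with 'a'
B → no match — must start with 'bbccc'
C → no match — must start with 'bb'
D → no match
E → match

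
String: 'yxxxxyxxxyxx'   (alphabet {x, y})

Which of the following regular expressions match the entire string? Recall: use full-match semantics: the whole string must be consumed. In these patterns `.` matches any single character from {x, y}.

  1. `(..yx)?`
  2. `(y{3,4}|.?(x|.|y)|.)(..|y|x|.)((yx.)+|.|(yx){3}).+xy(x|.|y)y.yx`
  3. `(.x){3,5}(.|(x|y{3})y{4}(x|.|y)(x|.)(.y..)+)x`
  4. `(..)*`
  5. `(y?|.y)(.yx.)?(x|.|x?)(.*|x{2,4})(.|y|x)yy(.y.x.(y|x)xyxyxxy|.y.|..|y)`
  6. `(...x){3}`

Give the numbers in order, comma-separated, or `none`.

4, 6

1 → no match
2 → no match — must end with 'yx'
3 → no match
4 → match
5 → no match
6 → match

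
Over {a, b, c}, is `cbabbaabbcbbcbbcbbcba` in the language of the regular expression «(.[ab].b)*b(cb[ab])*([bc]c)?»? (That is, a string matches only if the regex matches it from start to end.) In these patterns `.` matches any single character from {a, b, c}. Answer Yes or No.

Yes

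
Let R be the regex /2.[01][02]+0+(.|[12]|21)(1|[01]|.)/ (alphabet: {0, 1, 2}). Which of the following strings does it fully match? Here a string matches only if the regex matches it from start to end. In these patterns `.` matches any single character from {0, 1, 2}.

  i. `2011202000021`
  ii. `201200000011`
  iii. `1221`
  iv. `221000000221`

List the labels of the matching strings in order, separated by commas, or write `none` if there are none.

ii

i → no match
ii → match
iii → no match — must start with `2`
iv → no match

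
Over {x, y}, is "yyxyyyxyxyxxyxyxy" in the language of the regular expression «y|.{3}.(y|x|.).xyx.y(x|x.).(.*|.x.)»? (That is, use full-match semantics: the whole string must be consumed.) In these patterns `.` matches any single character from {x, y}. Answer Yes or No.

No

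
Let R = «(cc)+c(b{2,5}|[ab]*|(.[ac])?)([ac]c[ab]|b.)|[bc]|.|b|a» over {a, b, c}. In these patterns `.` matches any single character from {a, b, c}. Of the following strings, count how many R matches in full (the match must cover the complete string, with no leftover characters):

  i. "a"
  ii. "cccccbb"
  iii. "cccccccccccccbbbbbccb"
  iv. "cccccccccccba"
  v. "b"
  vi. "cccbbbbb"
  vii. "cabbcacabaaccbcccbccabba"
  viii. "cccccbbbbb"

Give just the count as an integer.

7

i → match
ii → match
iii → match
iv → match
v → match
vi → match
vii → no match
viii → match
Total matched: 7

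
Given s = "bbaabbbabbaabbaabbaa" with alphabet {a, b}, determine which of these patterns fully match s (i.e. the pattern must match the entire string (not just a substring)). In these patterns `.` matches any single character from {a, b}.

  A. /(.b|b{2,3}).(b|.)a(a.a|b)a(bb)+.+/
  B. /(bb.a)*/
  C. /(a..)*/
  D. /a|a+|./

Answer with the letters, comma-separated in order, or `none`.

B

A → no match
B → match
C → no match
D → no match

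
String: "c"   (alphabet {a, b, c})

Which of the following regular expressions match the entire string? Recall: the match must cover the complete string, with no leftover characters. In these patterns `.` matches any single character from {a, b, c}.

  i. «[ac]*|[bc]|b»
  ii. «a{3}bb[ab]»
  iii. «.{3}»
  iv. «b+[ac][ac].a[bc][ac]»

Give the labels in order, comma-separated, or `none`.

i

i → match
ii → no match — must start with "a"
iii → no match
iv → no match — must start with "b"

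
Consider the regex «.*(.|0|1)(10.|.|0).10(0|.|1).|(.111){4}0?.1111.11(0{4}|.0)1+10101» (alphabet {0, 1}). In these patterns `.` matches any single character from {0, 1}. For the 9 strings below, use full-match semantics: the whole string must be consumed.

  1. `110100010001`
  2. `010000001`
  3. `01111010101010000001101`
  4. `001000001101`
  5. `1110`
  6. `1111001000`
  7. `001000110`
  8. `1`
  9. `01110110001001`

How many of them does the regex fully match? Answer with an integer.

1 → no match
2 → no match
3 → no match
4 → no match
5 → no match
6 → match
7 → no match
8 → no match
9 → match
Total matched: 2

2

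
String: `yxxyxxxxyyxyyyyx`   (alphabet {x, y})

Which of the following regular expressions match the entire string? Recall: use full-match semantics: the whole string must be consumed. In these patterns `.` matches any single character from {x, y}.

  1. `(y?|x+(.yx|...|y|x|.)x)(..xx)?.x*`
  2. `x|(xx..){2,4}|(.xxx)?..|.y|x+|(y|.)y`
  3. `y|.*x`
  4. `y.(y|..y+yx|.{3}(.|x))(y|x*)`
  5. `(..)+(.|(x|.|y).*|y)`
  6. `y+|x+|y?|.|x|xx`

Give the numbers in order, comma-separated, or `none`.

1 → no match
2 → no match
3 → match
4 → no match
5 → match
6 → no match

3, 5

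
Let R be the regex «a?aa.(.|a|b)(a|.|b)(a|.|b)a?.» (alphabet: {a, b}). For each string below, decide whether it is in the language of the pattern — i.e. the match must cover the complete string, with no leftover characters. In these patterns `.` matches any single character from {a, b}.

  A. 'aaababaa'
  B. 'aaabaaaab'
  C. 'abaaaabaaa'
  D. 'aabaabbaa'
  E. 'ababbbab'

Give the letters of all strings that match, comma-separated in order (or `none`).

A, B

A → match
B → match
C → no match
D → no match
E → no match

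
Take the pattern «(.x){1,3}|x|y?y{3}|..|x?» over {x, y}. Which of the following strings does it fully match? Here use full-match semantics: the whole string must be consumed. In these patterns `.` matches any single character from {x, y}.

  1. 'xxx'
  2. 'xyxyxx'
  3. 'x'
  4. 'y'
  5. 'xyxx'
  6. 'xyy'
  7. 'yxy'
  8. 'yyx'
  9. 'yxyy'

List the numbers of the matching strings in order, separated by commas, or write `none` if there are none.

3

1. 'xxx' → no match
2. 'xyxyxx' → no match
3. 'x' → match
4. 'y' → no match
5. 'xyxx' → no match
6. 'xyy' → no match
7. 'yxy' → no match
8. 'yyx' → no match
9. 'yxyy' → no match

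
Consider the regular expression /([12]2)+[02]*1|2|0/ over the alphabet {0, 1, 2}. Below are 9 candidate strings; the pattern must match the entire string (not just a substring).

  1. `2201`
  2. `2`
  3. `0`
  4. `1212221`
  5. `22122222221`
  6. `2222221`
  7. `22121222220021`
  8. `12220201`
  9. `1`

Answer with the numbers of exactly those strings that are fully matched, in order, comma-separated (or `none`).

1 → match
2 → match
3 → match
4 → match
5 → match
6 → match
7 → match
8 → match
9 → no match

1, 2, 3, 4, 5, 6, 7, 8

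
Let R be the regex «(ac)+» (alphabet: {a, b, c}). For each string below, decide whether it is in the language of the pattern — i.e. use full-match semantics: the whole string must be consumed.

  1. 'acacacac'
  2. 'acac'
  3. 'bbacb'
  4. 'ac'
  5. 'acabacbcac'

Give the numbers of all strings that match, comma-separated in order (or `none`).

1, 2, 4

1 → match
2 → match
3 → no match — must start with 'ac'
4 → match
5 → no match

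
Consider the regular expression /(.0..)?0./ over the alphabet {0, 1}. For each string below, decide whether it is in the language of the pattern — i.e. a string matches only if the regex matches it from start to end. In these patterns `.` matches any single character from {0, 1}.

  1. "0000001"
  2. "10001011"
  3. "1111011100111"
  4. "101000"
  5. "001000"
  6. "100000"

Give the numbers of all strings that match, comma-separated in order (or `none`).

4, 5, 6

1 → no match
2 → no match
3 → no match
4 → match
5 → match
6 → match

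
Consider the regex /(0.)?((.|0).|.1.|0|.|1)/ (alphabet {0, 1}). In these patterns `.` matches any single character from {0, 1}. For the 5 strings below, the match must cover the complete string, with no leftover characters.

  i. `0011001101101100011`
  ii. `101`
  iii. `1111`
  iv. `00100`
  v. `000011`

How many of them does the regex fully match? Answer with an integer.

i → no match
ii → no match
iii → no match
iv → no match
v → no match
Total matched: 0

0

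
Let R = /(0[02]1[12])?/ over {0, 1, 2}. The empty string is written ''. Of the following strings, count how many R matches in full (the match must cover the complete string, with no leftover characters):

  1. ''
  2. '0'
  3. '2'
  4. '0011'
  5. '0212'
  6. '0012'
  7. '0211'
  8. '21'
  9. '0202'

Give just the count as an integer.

1. '' → match
2. '0' → no match
3. '2' → no match
4. '0011' → match
5. '0212' → match
6. '0012' → match
7. '0211' → match
8. '21' → no match
9. '0202' → no match
Total matched: 5

5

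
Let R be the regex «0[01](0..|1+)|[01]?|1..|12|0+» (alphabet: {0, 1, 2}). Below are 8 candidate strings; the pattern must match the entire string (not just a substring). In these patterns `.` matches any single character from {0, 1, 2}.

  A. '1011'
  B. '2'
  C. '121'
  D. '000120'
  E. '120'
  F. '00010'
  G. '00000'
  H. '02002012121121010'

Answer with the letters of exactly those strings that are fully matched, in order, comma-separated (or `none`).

A → no match
B → no match
C → match
D → no match
E → match
F → match
G → match
H → no match

C, E, F, G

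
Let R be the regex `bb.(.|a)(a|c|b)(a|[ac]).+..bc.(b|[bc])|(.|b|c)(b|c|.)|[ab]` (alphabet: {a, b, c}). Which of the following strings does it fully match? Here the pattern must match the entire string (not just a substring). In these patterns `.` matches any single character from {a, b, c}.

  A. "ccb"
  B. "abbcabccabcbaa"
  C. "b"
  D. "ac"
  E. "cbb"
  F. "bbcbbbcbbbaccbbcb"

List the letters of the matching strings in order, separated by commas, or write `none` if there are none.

A → no match
B → no match
C → match
D → match
E → no match
F → no match

C, D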